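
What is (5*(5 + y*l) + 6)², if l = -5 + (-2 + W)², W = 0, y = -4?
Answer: 2601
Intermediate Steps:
l = -1 (l = -5 + (-2 + 0)² = -5 + (-2)² = -5 + 4 = -1)
(5*(5 + y*l) + 6)² = (5*(5 - 4*(-1)) + 6)² = (5*(5 + 4) + 6)² = (5*9 + 6)² = (45 + 6)² = 51² = 2601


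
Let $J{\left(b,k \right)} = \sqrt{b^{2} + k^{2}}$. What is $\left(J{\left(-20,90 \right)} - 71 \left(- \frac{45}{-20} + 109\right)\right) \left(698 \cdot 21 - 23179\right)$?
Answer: $\frac{269220995}{4} - 85210 \sqrt{85} \approx 6.652 \cdot 10^{7}$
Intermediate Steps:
$\left(J{\left(-20,90 \right)} - 71 \left(- \frac{45}{-20} + 109\right)\right) \left(698 \cdot 21 - 23179\right) = \left(\sqrt{\left(-20\right)^{2} + 90^{2}} - 71 \left(- \frac{45}{-20} + 109\right)\right) \left(698 \cdot 21 - 23179\right) = \left(\sqrt{400 + 8100} - 71 \left(\left(-45\right) \left(- \frac{1}{20}\right) + 109\right)\right) \left(14658 - 23179\right) = \left(\sqrt{8500} - 71 \left(\frac{9}{4} + 109\right)\right) \left(-8521\right) = \left(10 \sqrt{85} - \frac{31595}{4}\right) \left(-8521\right) = \left(- \frac{31595}{4} + 10 \sqrt{85}\right) \left(-8521\right) = \frac{269220995}{4} - 85210 \sqrt{85}$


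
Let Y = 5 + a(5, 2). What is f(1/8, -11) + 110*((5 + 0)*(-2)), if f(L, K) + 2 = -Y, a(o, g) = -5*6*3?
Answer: -1017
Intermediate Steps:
a(o, g) = -90 (a(o, g) = -30*3 = -90)
Y = -85 (Y = 5 - 90 = -85)
f(L, K) = 83 (f(L, K) = -2 - 1*(-85) = -2 + 85 = 83)
f(1/8, -11) + 110*((5 + 0)*(-2)) = 83 + 110*((5 + 0)*(-2)) = 83 + 110*(5*(-2)) = 83 + 110*(-10) = 83 - 1100 = -1017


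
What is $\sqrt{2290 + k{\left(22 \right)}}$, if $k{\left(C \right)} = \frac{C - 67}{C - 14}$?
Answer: $\frac{5 \sqrt{1462}}{4} \approx 47.795$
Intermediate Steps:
$k{\left(C \right)} = \frac{-67 + C}{-14 + C}$
$\sqrt{2290 + k{\left(22 \right)}} = \sqrt{2290 + \frac{-67 + 22}{-14 + 22}} = \sqrt{2290 + \frac{1}{8} \left(-45\right)} = \sqrt{2290 - \frac{45}{8}} = \sqrt{\frac{18275}{8}} = \frac{5 \sqrt{1462}}{4}$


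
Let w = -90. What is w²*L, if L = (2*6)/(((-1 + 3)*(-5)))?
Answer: -9720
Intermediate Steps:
L = -6/5 (L = 12/((2*(-5))) = 12/(-10) = 12*(-⅒) = -6/5 ≈ -1.2000)
w²*L = (-90)²*(-6/5) = 8100*(-6/5) = -9720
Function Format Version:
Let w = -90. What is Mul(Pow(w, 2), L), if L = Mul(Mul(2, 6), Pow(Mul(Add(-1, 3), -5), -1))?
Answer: -9720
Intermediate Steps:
L = Rational(-6, 5) (L = Mul(12, Pow(Mul(2, -5), -1)) = Mul(12, Pow(-10, -1)) = Mul(12, Rational(-1, 10)) = Rational(-6, 5) ≈ -1.2000)
Mul(Pow(w, 2), L) = Mul(Pow(-90, 2), Rational(-6, 5)) = Mul(8100, Rational(-6, 5)) = -9720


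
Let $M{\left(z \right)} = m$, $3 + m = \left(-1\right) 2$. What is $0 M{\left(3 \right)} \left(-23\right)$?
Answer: $0$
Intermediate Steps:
$m = -5$ ($m = -3 - 2 = -5$)
$M{\left(z \right)} = -5$
$0 M{\left(3 \right)} \left(-23\right) = 0 \left(-5\right) \left(-23\right) = 0 \left(-23\right) = 0$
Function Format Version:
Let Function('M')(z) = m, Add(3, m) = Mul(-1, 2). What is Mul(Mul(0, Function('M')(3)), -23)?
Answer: 0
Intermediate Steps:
m = -5 (m = Add(-3, Mul(-1, 2)) = Add(-3, -2) = -5)
Function('M')(z) = -5
Mul(Mul(0, Function('M')(3)), -23) = Mul(Mul(0, -5), -23) = Mul(0, -23) = 0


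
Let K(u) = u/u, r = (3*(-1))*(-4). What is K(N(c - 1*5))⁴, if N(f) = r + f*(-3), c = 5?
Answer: 1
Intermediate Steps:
r = 12 (r = -3*(-4) = 12)
N(f) = 12 - 3*f (N(f) = 12 + f*(-3) = 12 - 3*f)
K(u) = 1
K(N(c - 1*5))⁴ = 1⁴ = 1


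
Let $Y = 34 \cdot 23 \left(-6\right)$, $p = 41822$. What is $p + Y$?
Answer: $37130$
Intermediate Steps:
$Y = -4692$ ($Y = 782 \left(-6\right) = -4692$)
$p + Y = 41822 - 4692 = 37130$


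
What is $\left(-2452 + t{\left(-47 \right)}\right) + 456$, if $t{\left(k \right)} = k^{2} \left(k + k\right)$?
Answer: $-209642$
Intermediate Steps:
$t{\left(k \right)} = 2 k^{3}$ ($t{\left(k \right)} = k^{2} \cdot 2 k = 2 k^{3}$)
$\left(-2452 + t{\left(-47 \right)}\right) + 456 = \left(-2452 + 2 \left(-47\right)^{3}\right) + 456 = \left(-2452 + 2 \left(-103823\right)\right) + 456 = \left(-2452 - 207646\right) + 456 = -210098 + 456 = -209642$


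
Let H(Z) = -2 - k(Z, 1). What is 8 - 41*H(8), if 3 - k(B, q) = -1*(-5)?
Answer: 8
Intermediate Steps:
k(B, q) = -2 (k(B, q) = 3 - (-1)*(-5) = 3 - 1*5 = 3 - 5 = -2)
H(Z) = 0 (H(Z) = -2 - 1*(-2) = -2 + 2 = 0)
8 - 41*H(8) = 8 - 41*0 = 8 + 0 = 8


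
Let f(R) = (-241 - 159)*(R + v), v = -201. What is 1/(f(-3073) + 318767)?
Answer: 1/1628367 ≈ 6.1411e-7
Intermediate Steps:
f(R) = 80400 - 400*R (f(R) = (-241 - 159)*(R - 201) = -400*(-201 + R) = 80400 - 400*R)
1/(f(-3073) + 318767) = 1/((80400 - 400*(-3073)) + 318767) = 1/((80400 + 1229200) + 318767) = 1/(1309600 + 318767) = 1/1628367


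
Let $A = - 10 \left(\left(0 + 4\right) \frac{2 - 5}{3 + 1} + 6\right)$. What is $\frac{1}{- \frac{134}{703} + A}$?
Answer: $- \frac{703}{21224} \approx -0.033123$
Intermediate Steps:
$A = -30$ ($A = - 10 \left(4 \left(- \frac{3}{4}\right) + 6\right) = - 10 \left(-3 + 6\right) = \left(-10\right) 3 = -30$)
$\frac{1}{- \frac{134}{703} + A} = \frac{1}{- \frac{134}{703} - 30} = \frac{1}{- \frac{21224}{703}} = - \frac{703}{21224}$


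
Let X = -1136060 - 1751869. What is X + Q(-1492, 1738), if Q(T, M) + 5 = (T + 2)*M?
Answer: -5477554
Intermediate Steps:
Q(T, M) = -5 + M*(2 + T) (Q(T, M) = -5 + (T + 2)*M = -5 + (2 + T)*M = -5 + M*(2 + T))
X = -2887929
X + Q(-1492, 1738) = -2887929 + (-5 + 2*1738 + 1738*(-1492)) = -2887929 + (-5 + 3476 - 2593096) = -2887929 - 2589625 = -5477554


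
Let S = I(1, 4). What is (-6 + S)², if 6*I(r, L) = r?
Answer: 1225/36 ≈ 34.028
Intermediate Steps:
I(r, L) = r/6
S = ⅙ (S = (⅙)*1 = ⅙ ≈ 0.16667)
(-6 + S)² = (-6 + ⅙)² = (-35/6)² = 1225/36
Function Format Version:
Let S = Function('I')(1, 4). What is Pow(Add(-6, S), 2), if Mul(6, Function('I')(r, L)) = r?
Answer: Rational(1225, 36) ≈ 34.028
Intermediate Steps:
Function('I')(r, L) = Mul(Rational(1, 6), r)
S = Rational(1, 6) (S = Mul(Rational(1, 6), 1) = Rational(1, 6) ≈ 0.16667)
Pow(Add(-6, S), 2) = Pow(Add(-6, Rational(1, 6)), 2) = Pow(Rational(-35, 6), 2) = Rational(1225, 36)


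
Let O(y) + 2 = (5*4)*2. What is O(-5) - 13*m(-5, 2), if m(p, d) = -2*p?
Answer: -92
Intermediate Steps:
O(y) = 38 (O(y) = -2 + (5*4)*2 = -2 + 20*2 = -2 + 40 = 38)
O(-5) - 13*m(-5, 2) = 38 - (-26)*(-5) = 38 - 13*10 = 38 - 130 = -92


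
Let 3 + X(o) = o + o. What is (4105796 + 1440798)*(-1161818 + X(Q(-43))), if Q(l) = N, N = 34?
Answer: -6443772219282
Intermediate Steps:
Q(l) = 34
X(o) = -3 + 2*o (X(o) = -3 + (o + o) = -3 + 2*o)
(4105796 + 1440798)*(-1161818 + X(Q(-43))) = (4105796 + 1440798)*(-1161818 + (-3 + 2*34)) = 5546594*(-1161818 + (-3 + 68)) = 5546594*(-1161818 + 65) = 5546594*(-1161753) = -6443772219282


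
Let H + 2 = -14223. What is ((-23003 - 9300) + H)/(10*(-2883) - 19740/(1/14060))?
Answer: 23264/138786615 ≈ 0.00016762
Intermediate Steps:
H = -14225 (H = -2 - 14223 = -14225)
((-23003 - 9300) + H)/(10*(-2883) - 19740/(1/14060)) = ((-23003 - 9300) - 14225)/(10*(-2883) - 19740/(1/14060)) = (-32303 - 14225)/(-28830 - 19740/1/14060) = -46528/(-28830 - 19740*14060) = -46528/(-28830 - 277544400) = -46528/(-277573230) = -46528*(-1/277573230) = 23264/138786615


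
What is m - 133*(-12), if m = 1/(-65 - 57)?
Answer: 194711/122 ≈ 1596.0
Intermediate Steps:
m = -1/122 (m = 1/(-122) = -1/122 ≈ -0.0081967)
m - 133*(-12) = -1/122 - 133*(-12) = -1/122 + 1596 = 194711/122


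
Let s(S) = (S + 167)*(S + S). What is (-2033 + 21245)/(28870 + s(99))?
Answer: 9606/40769 ≈ 0.23562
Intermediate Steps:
s(S) = 2*S*(167 + S) (s(S) = (167 + S)*(2*S) = 2*S*(167 + S))
(-2033 + 21245)/(28870 + s(99)) = (-2033 + 21245)/(28870 + 2*99*(167 + 99)) = 19212/(28870 + 2*99*266) = 19212/(28870 + 52668) = 19212/81538 = 19212*(1/81538) = 9606/40769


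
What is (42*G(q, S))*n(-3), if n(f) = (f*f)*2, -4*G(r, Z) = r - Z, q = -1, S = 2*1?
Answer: 567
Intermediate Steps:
S = 2
G(r, Z) = -r/4 + Z/4 (G(r, Z) = -(r - Z)/4 = -r/4 + Z/4)
n(f) = 2*f² (n(f) = f²*2 = 2*f²)
(42*G(q, S))*n(-3) = (42*(-¼*(-1) + (¼)*2))*(2*(-3)²) = (42*(¼ + ½))*(2*9) = (42*(¾))*18 = (63/2)*18 = 567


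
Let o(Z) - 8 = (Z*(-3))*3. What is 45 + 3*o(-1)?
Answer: 96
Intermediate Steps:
o(Z) = 8 - 9*Z (o(Z) = 8 + (Z*(-3))*3 = 8 - 3*Z*3 = 8 - 9*Z)
45 + 3*o(-1) = 45 + 3*(8 - 9*(-1)) = 45 + 3*(8 + 9) = 45 + 3*17 = 45 + 51 = 96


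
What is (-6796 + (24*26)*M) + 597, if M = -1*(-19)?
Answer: 5657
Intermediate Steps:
M = 19
(-6796 + (24*26)*M) + 597 = (-6796 + (24*26)*19) + 597 = (-6796 + 624*19) + 597 = (-6796 + 11856) + 597 = 5060 + 597 = 5657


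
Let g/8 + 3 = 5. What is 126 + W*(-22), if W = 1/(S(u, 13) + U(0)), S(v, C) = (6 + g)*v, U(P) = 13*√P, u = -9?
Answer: 1135/9 ≈ 126.11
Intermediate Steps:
g = 16 (g = -24 + 8*5 = -24 + 40 = 16)
S(v, C) = 22*v (S(v, C) = (6 + 16)*v = 22*v)
W = -1/198 (W = 1/(22*(-9) + 13*√0) = 1/(-198 + 13*0) = 1/(-198 + 0) = 1/(-198) = -1/198 ≈ -0.0050505)
126 + W*(-22) = 126 - 1/198*(-22) = 126 + ⅑ = 1135/9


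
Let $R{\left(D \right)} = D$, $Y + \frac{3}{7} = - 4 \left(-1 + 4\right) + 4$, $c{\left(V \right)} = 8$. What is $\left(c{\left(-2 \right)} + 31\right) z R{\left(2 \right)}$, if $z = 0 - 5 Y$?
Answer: $\frac{23010}{7} \approx 3287.1$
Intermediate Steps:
$Y = - \frac{59}{7}$ ($Y = - \frac{3}{7} + \left(- 4 \left(-1 + 4\right) + 4\right) = - \frac{3}{7} + \left(\left(-4\right) 3 + 4\right) = - \frac{3}{7} + \left(-12 + 4\right) = - \frac{3}{7} - 8 = - \frac{59}{7} \approx -8.4286$)
$z = \frac{295}{7}$ ($z = 0 - - \frac{295}{7} = 0 + \frac{295}{7} = \frac{295}{7} \approx 42.143$)
$\left(c{\left(-2 \right)} + 31\right) z R{\left(2 \right)} = \left(8 + 31\right) \frac{295}{7} \cdot 2 = 39 \cdot \frac{295}{7} \cdot 2 = \frac{11505}{7} \cdot 2 = \frac{23010}{7}$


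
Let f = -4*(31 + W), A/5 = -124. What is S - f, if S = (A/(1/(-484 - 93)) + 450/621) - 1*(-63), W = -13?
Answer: 24693425/69 ≈ 3.5788e+5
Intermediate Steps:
A = -620 (A = 5*(-124) = -620)
f = -72 (f = -4*(31 - 13) = -4*18 = -72)
S = 24688457/69 (S = (-620/(1/(-484 - 93)) + 450/621) - 1*(-63) = (-620/(1/(-577)) + 450*(1/621)) + 63 = (-620/(-1/577) + 50/69) + 63 = (-620*(-577) + 50/69) + 63 = (357740 + 50/69) + 63 = 24684110/69 + 63 = 24688457/69 ≈ 3.5780e+5)
S - f = 24688457/69 - 1*(-72) = 24688457/69 + 72 = 24693425/69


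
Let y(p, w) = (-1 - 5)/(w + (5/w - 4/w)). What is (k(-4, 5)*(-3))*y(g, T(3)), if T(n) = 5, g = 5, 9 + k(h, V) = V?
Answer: -180/13 ≈ -13.846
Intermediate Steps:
k(h, V) = -9 + V
y(p, w) = -6/(w + 1/w)
(k(-4, 5)*(-3))*y(g, T(3)) = ((-9 + 5)*(-3))*(-6*5/(1 + 5²)) = (-4*(-3))*(-6*5/(1 + 25)) = 12*(-6*5/26) = 12*(-6*5*1/26) = 12*(-15/13) = -180/13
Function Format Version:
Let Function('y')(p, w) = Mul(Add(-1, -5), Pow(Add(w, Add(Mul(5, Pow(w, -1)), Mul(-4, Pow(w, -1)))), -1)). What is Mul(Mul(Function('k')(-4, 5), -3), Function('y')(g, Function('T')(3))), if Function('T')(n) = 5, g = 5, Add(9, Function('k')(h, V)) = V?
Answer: Rational(-180, 13) ≈ -13.846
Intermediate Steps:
Function('k')(h, V) = Add(-9, V)
Function('y')(p, w) = Mul(-6, Pow(Add(w, Pow(w, -1)), -1))
Mul(Mul(Function('k')(-4, 5), -3), Function('y')(g, Function('T')(3))) = Mul(Mul(Add(-9, 5), -3), Mul(-6, 5, Pow(Add(1, Pow(5, 2)), -1))) = Mul(Mul(-4, -3), Mul(-6, 5, Pow(Add(1, 25), -1))) = Mul(12, Mul(-6, 5, Pow(26, -1))) = Mul(12, Mul(-6, 5, Rational(1, 26))) = Mul(12, Rational(-15, 13)) = Rational(-180, 13)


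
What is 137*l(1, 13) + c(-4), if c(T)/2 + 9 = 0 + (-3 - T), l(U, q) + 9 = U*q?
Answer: 532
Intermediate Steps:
l(U, q) = -9 + U*q
c(T) = -24 - 2*T (c(T) = -18 + 2*(0 + (-3 - T)) = -18 + 2*(-3 - T) = -18 + (-6 - 2*T) = -24 - 2*T)
137*l(1, 13) + c(-4) = 137*(-9 + 1*13) + (-24 - 2*(-4)) = 137*(-9 + 13) + (-24 + 8) = 137*4 - 16 = 548 - 16 = 532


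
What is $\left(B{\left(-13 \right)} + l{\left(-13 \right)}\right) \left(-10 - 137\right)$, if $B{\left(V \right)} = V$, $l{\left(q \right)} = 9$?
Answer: $588$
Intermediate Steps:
$\left(B{\left(-13 \right)} + l{\left(-13 \right)}\right) \left(-10 - 137\right) = \left(-13 + 9\right) \left(-10 - 137\right) = \left(-4\right) \left(-147\right) = 588$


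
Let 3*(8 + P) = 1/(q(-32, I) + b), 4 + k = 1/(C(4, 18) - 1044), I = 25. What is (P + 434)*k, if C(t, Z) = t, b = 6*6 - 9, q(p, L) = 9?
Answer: -63814483/37440 ≈ -1704.4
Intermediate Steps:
b = 27 (b = 36 - 9 = 27)
k = -4161/1040 (k = -4 + 1/(4 - 1044) = -4 + 1/(-1040) = -4 - 1/1040 = -4161/1040 ≈ -4.0010)
P = -863/108 (P = -8 + 1/(3*(9 + 27)) = -8 + (⅓)/36 = -8 + (⅓)*(1/36) = -8 + 1/108 = -863/108 ≈ -7.9907)
(P + 434)*k = (-863/108 + 434)*(-4161/1040) = (46009/108)*(-4161/1040) = -63814483/37440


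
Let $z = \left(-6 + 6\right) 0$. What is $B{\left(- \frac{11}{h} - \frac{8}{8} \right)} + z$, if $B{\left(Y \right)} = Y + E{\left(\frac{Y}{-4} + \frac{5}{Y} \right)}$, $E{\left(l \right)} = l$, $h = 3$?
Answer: $- \frac{32}{7} \approx -4.5714$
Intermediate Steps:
$B{\left(Y \right)} = \frac{5}{Y} + \frac{3 Y}{4}$ ($B{\left(Y \right)} = Y + \left(\frac{Y}{-4} + \frac{5}{Y}\right) = Y + \left(Y \left(- \frac{1}{4}\right) + \frac{5}{Y}\right) = Y - \left(- \frac{5}{Y} + \frac{Y}{4}\right) = \frac{5}{Y} + \frac{3 Y}{4}$)
$z = 0$ ($z = 0 \cdot 0 = 0$)
$B{\left(- \frac{11}{h} - \frac{8}{8} \right)} + z = \left(\frac{5}{- \frac{11}{3} - \frac{8}{8}} + \frac{3 \left(- \frac{11}{3} - \frac{8}{8}\right)}{4}\right) + 0 = \left(\frac{5}{\left(-11\right) \frac{1}{3} - 1} + \frac{3 \left(\left(-11\right) \frac{1}{3} - 1\right)}{4}\right) + 0 = \left(\frac{5}{- \frac{11}{3} - 1} + \frac{3 \left(- \frac{11}{3} - 1\right)}{4}\right) + 0 = \left(\frac{5}{- \frac{14}{3}} + \frac{3}{4} \left(- \frac{14}{3}\right)\right) + 0 = \left(5 \left(- \frac{3}{14}\right) - \frac{7}{2}\right) + 0 = \left(- \frac{15}{14} - \frac{7}{2}\right) + 0 = - \frac{32}{7} + 0 = - \frac{32}{7}$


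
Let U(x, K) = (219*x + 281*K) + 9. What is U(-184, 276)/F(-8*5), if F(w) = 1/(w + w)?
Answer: -2981520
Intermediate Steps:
U(x, K) = 9 + 219*x + 281*K
F(w) = 1/(2*w)
U(-184, 276)/F(-8*5) = (9 + 219*(-184) + 281*276)/((1/(2*((-8*5))))) = (9 - 40296 + 77556)/(((½)/(-40))) = 37269/(((½)*(-1/40))) = 37269/(-1/80) = 37269*(-80) = -2981520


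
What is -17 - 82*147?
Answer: -12071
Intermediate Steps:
-17 - 82*147 = -17 - 12054 = -12071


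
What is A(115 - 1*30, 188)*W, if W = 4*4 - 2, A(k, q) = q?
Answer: 2632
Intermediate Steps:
W = 14 (W = 16 - 2 = 14)
A(115 - 1*30, 188)*W = 188*14 = 2632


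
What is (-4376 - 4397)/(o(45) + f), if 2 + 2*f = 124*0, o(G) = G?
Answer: -8773/44 ≈ -199.39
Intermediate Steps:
f = -1 (f = -1 + (124*0)/2 = -1 + (1/2)*0 = -1 + 0 = -1)
(-4376 - 4397)/(o(45) + f) = (-4376 - 4397)/(45 - 1) = -8773/44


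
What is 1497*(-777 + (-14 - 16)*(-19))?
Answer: -309879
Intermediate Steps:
1497*(-777 + (-14 - 16)*(-19)) = 1497*(-777 - 30*(-19)) = 1497*(-777 + 570) = 1497*(-207) = -309879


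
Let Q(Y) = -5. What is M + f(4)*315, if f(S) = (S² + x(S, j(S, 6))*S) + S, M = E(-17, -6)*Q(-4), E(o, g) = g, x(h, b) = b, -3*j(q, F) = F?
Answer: 3810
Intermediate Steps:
j(q, F) = -F/3
M = 30 (M = -6*(-5) = 30)
f(S) = S² - S (f(S) = (S² + (-⅓*6)*S) + S = (S² - 2*S) + S = S² - S)
M + f(4)*315 = 30 + (4*(-1 + 4))*315 = 30 + (4*3)*315 = 30 + 12*315 = 30 + 3780 = 3810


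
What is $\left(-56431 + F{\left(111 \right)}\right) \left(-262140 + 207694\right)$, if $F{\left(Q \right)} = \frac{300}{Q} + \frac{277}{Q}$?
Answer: $\frac{341009671744}{111} \approx 3.0722 \cdot 10^{9}$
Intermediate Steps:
$F{\left(Q \right)} = \frac{577}{Q}$
$\left(-56431 + F{\left(111 \right)}\right) \left(-262140 + 207694\right) = \left(-56431 + \frac{577}{111}\right) \left(-262140 + 207694\right) = \left(-56431 + 577 \cdot \frac{1}{111}\right) \left(-54446\right) = \left(-56431 + \frac{577}{111}\right) \left(-54446\right) = \left(- \frac{6263264}{111}\right) \left(-54446\right) = \frac{341009671744}{111}$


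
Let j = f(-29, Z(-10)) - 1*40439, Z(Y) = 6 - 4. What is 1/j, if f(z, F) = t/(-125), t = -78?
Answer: -125/5054797 ≈ -2.4729e-5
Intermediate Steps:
Z(Y) = 2
f(z, F) = 78/125 (f(z, F) = -78/(-125) = -78*(-1/125) = 78/125)
j = -5054797/125 (j = 78/125 - 1*40439 = 78/125 - 40439 = -5054797/125 ≈ -40438.)
1/j = 1/(-5054797/125) = -125/5054797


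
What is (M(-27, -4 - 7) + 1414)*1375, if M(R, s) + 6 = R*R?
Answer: 2938375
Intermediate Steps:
M(R, s) = -6 + R² (M(R, s) = -6 + R*R = -6 + R²)
(M(-27, -4 - 7) + 1414)*1375 = ((-6 + (-27)²) + 1414)*1375 = ((-6 + 729) + 1414)*1375 = (723 + 1414)*1375 = 2137*1375 = 2938375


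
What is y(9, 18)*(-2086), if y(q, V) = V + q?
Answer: -56322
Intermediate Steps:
y(9, 18)*(-2086) = (18 + 9)*(-2086) = 27*(-2086) = -56322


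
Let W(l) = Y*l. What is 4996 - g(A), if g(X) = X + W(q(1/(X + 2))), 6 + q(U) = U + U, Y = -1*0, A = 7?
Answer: 4989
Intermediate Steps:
Y = 0
q(U) = -6 + 2*U (q(U) = -6 + (U + U) = -6 + 2*U)
W(l) = 0 (W(l) = 0*l = 0)
g(X) = X (g(X) = X + 0 = X)
4996 - g(A) = 4996 - 1*7 = 4996 - 7 = 4989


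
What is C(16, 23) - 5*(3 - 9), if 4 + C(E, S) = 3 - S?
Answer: 6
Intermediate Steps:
C(E, S) = -1 - S (C(E, S) = -4 + (3 - S) = -1 - S)
C(16, 23) - 5*(3 - 9) = (-1 - 1*23) - 5*(3 - 9) = (-1 - 23) - 5*(-6) = -24 - 1*(-30) = -24 + 30 = 6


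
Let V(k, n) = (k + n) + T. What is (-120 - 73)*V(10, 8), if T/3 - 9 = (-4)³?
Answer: 28371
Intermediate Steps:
T = -165 (T = 27 + 3*(-4)³ = 27 + 3*(-64) = 27 - 192 = -165)
V(k, n) = -165 + k + n (V(k, n) = (k + n) - 165 = -165 + k + n)
(-120 - 73)*V(10, 8) = (-120 - 73)*(-165 + 10 + 8) = -193*(-147) = 28371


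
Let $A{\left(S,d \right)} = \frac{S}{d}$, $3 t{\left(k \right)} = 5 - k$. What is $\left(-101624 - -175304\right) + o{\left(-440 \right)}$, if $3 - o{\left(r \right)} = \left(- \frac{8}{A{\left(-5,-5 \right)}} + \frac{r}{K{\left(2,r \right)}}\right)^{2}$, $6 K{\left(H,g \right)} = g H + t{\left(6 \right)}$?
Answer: $\frac{513755705459}{6974881} \approx 73658.0$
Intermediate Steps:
$t{\left(k \right)} = \frac{5}{3} - \frac{k}{3}$ ($t{\left(k \right)} = \frac{5 - k}{3} = \frac{5}{3} - \frac{k}{3}$)
$K{\left(H,g \right)} = - \frac{1}{18} + \frac{H g}{6}$ ($K{\left(H,g \right)} = \frac{g H + \left(\frac{5}{3} - 2\right)}{6} = \frac{H g + \left(\frac{5}{3} - 2\right)}{6} = \frac{H g - \frac{1}{3}}{6} = \frac{- \frac{1}{3} + H g}{6} = - \frac{1}{18} + \frac{H g}{6}$)
$o{\left(r \right)} = 3 - \left(-8 + \frac{r}{- \frac{1}{18} + \frac{r}{3}}\right)^{2}$ ($o{\left(r \right)} = 3 - \left(- \frac{8}{\left(-5\right) \frac{1}{-5}} + \frac{r}{- \frac{1}{18} + \frac{1}{6} \cdot 2 r}\right)^{2} = 3 - \left(- \frac{8}{\left(-5\right) \left(- \frac{1}{5}\right)} + \frac{r}{- \frac{1}{18} + \frac{r}{3}}\right)^{2} = 3 - \left(- \frac{8}{1} + \frac{r}{- \frac{1}{18} + \frac{r}{3}}\right)^{2} = 3 - \left(\left(-8\right) 1 + \frac{r}{- \frac{1}{18} + \frac{r}{3}}\right)^{2} = 3 - \left(-8 + \frac{r}{- \frac{1}{18} + \frac{r}{3}}\right)^{2}$)
$\left(-101624 - -175304\right) + o{\left(-440 \right)} = \left(-101624 - -175304\right) + \frac{-61 - 792 \left(-440\right)^{2} + 444 \left(-440\right)}{1 - -5280 + 36 \left(-440\right)^{2}} = \left(-101624 + 175304\right) + \frac{-61 - 153331200 - 195360}{1 + 5280 + 36 \cdot 193600} = 73680 + \frac{-61 - 153331200 - 195360}{1 + 5280 + 6969600} = 73680 + \frac{1}{6974881} \left(-153526621\right) = 73680 - \frac{153526621}{6974881} = \frac{513755705459}{6974881}$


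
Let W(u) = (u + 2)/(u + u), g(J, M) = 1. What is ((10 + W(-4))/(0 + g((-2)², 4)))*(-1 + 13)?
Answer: 123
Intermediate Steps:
W(u) = (2 + u)/(2*u) (W(u) = (2 + u)/((2*u)) = (2 + u)*(1/(2*u)) = (2 + u)/(2*u))
((10 + W(-4))/(0 + g((-2)², 4)))*(-1 + 13) = ((10 + (½)*(2 - 4)/(-4))/(0 + 1))*(-1 + 13) = ((10 + (½)*(-¼)*(-2))/1)*12 = ((10 + ¼)*1)*12 = ((41/4)*1)*12 = (41/4)*12 = 123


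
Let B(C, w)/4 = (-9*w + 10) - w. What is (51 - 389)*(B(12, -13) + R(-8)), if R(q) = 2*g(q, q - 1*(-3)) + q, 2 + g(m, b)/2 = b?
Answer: -177112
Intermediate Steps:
g(m, b) = -4 + 2*b
B(C, w) = 40 - 40*w (B(C, w) = 4*((-9*w + 10) - w) = 4*((10 - 9*w) - w) = 4*(10 - 10*w) = 40 - 40*w)
R(q) = 4 + 5*q (R(q) = 2*(-4 + 2*(q - 1*(-3))) + q = 2*(-4 + 2*(q + 3)) + q = 2*(-4 + 2*(3 + q)) + q = 2*(-4 + (6 + 2*q)) + q = 2*(2 + 2*q) + q = (4 + 4*q) + q = 4 + 5*q)
(51 - 389)*(B(12, -13) + R(-8)) = (51 - 389)*((40 - 40*(-13)) + (4 + 5*(-8))) = -338*((40 + 520) + (4 - 40)) = -338*(560 - 36) = -338*524 = -177112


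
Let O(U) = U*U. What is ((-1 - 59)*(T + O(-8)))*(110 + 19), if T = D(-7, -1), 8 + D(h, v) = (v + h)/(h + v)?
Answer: -441180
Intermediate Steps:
D(h, v) = -7 (D(h, v) = -8 + (v + h)/(h + v) = -8 + (h + v)/(h + v) = -8 + 1 = -7)
T = -7
O(U) = U**2
((-1 - 59)*(T + O(-8)))*(110 + 19) = ((-1 - 59)*(-7 + (-8)**2))*(110 + 19) = -60*(-7 + 64)*129 = -60*57*129 = -3420*129 = -441180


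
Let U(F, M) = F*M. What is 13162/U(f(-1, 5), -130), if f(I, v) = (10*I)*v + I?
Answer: 6581/3315 ≈ 1.9852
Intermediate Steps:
f(I, v) = I + 10*I*v (f(I, v) = 10*I*v + I = I + 10*I*v)
13162/U(f(-1, 5), -130) = 13162/((-(1 + 10*5)*(-130))) = 13162/((-(1 + 50)*(-130))) = 13162/((-1*51*(-130))) = 13162/((-51*(-130))) = 13162/6630 = 13162*(1/6630) = 6581/3315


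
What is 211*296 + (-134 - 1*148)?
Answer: 62174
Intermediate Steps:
211*296 + (-134 - 1*148) = 62456 + (-134 - 148) = 62456 - 282 = 62174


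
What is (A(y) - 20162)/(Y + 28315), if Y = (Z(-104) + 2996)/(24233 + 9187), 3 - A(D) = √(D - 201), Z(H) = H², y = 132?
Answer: -56142815/78858426 - 2785*I*√69/78858426 ≈ -0.71194 - 0.00029336*I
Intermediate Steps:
A(D) = 3 - √(-201 + D) (A(D) = 3 - √(D - 201) = 3 - √(-201 + D))
Y = 1151/2785 (Y = ((-104)² + 2996)/(24233 + 9187) = (10816 + 2996)/33420 = 13812*(1/33420) = 1151/2785 ≈ 0.41329)
(A(y) - 20162)/(Y + 28315) = ((3 - √(-201 + 132)) - 20162)/(1151/2785 + 28315) = ((3 - √(-69)) - 20162)/(78858426/2785) = ((3 - I*√69) - 20162)*(2785/78858426) = (-20159 - I*√69)*(2785/78858426) = -56142815/78858426 - 2785*I*√69/78858426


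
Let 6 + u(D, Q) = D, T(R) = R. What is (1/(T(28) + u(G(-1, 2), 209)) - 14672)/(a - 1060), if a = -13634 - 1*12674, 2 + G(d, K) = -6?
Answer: 205407/383152 ≈ 0.53610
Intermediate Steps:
G(d, K) = -8 (G(d, K) = -2 - 6 = -8)
u(D, Q) = -6 + D
a = -26308 (a = -13634 - 12674 = -26308)
(1/(T(28) + u(G(-1, 2), 209)) - 14672)/(a - 1060) = (1/(28 + (-6 - 8)) - 14672)/(-26308 - 1060) = (1/(28 - 14) - 14672)/(-27368) = (1/14 - 14672)*(-1/27368) = -205407/14*(-1/27368) = 205407/383152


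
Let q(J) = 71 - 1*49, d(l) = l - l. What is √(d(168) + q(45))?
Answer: √22 ≈ 4.6904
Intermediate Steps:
d(l) = 0
q(J) = 22 (q(J) = 71 - 49 = 22)
√(d(168) + q(45)) = √(0 + 22) = √22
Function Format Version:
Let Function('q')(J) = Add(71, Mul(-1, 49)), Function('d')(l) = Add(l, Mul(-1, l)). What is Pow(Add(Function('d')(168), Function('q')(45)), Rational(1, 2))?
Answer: Pow(22, Rational(1, 2)) ≈ 4.6904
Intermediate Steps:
Function('d')(l) = 0
Function('q')(J) = 22 (Function('q')(J) = Add(71, -49) = 22)
Pow(Add(Function('d')(168), Function('q')(45)), Rational(1, 2)) = Pow(Add(0, 22), Rational(1, 2)) = Pow(22, Rational(1, 2))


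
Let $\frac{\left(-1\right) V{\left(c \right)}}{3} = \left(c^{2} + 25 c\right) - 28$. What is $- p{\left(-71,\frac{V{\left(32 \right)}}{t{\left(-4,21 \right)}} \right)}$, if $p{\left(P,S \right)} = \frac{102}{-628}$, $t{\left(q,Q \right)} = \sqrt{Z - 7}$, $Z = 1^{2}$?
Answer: $\frac{51}{314} \approx 0.16242$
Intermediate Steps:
$Z = 1$
$V{\left(c \right)} = 84 - 75 c - 3 c^{2}$ ($V{\left(c \right)} = - 3 \left(\left(c^{2} + 25 c\right) - 28\right) = - 3 \left(-28 + c^{2} + 25 c\right) = 84 - 75 c - 3 c^{2}$)
$t{\left(q,Q \right)} = i \sqrt{6}$ ($t{\left(q,Q \right)} = \sqrt{1 - 7} = \sqrt{-6} = i \sqrt{6}$)
$p{\left(P,S \right)} = - \frac{51}{314}$ ($p{\left(P,S \right)} = 102 \left(- \frac{1}{628}\right) = - \frac{51}{314}$)
$- p{\left(-71,\frac{V{\left(32 \right)}}{t{\left(-4,21 \right)}} \right)} = \left(-1\right) \left(- \frac{51}{314}\right) = \frac{51}{314}$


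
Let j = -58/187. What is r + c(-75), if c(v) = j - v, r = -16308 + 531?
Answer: -2936332/187 ≈ -15702.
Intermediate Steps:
j = -58/187 (j = -58*1/187 = -58/187 ≈ -0.31016)
r = -15777
c(v) = -58/187 - v
r + c(-75) = -15777 + (-58/187 - 1*(-75)) = -15777 + (-58/187 + 75) = -15777 + 13967/187 = -2936332/187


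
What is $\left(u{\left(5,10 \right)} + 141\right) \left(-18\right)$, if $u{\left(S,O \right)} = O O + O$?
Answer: $-4518$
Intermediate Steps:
$u{\left(S,O \right)} = O + O^{2}$ ($u{\left(S,O \right)} = O^{2} + O = O + O^{2}$)
$\left(u{\left(5,10 \right)} + 141\right) \left(-18\right) = \left(10 \left(1 + 10\right) + 141\right) \left(-18\right) = \left(10 \cdot 11 + 141\right) \left(-18\right) = \left(110 + 141\right) \left(-18\right) = 251 \left(-18\right) = -4518$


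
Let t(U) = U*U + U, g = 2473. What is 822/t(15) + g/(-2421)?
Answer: 232757/96840 ≈ 2.4035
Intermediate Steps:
t(U) = U + U² (t(U) = U² + U = U + U²)
822/t(15) + g/(-2421) = 822/((15*(1 + 15))) + 2473/(-2421) = 822/((15*16)) + 2473*(-1/2421) = 822/240 - 2473/2421 = 822*(1/240) - 2473/2421 = 137/40 - 2473/2421 = 232757/96840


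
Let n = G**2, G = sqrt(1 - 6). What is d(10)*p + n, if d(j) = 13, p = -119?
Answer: -1552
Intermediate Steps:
G = I*sqrt(5) (G = sqrt(-5) = I*sqrt(5) ≈ 2.2361*I)
n = -5 (n = (I*sqrt(5))**2 = -5)
d(10)*p + n = 13*(-119) - 5 = -1547 - 5 = -1552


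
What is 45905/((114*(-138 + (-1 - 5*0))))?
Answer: -45905/15846 ≈ -2.8969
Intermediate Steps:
45905/((114*(-138 + (-1 - 5*0)))) = 45905/((114*(-138 + (-1 + 0)))) = 45905/((114*(-138 - 1))) = 45905/((114*(-139))) = 45905/(-15846) = 45905*(-1/15846) = -45905/15846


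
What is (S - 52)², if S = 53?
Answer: 1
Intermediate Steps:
(S - 52)² = (53 - 52)² = 1² = 1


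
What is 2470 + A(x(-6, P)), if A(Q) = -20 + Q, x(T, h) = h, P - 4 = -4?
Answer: 2450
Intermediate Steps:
P = 0 (P = 4 - 4 = 0)
2470 + A(x(-6, P)) = 2470 + (-20 + 0) = 2470 - 20 = 2450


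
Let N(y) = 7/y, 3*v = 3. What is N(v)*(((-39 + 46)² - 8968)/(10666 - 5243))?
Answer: -62433/5423 ≈ -11.513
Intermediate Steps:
v = 1 (v = (⅓)*3 = 1)
N(v)*(((-39 + 46)² - 8968)/(10666 - 5243)) = (7/1)*(((-39 + 46)² - 8968)/(10666 - 5243)) = (7*1)*((7² - 8968)/5423) = 7*((49 - 8968)*(1/5423)) = 7*(-8919*1/5423) = 7*(-8919/5423) = -62433/5423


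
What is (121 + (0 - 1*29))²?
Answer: 8464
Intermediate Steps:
(121 + (0 - 1*29))² = (121 + (0 - 29))² = (121 - 29)² = 92² = 8464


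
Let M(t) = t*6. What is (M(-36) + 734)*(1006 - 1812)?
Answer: -417508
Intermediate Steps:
M(t) = 6*t
(M(-36) + 734)*(1006 - 1812) = (6*(-36) + 734)*(1006 - 1812) = (-216 + 734)*(-806) = 518*(-806) = -417508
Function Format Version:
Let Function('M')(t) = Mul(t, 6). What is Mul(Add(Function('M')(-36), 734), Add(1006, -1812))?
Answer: -417508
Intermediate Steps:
Function('M')(t) = Mul(6, t)
Mul(Add(Function('M')(-36), 734), Add(1006, -1812)) = Mul(Add(Mul(6, -36), 734), Add(1006, -1812)) = Mul(Add(-216, 734), -806) = Mul(518, -806) = -417508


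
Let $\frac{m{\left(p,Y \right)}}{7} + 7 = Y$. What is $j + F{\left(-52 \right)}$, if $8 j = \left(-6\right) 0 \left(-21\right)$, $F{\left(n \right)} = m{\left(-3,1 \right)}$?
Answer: $-42$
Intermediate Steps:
$m{\left(p,Y \right)} = -49 + 7 Y$
$F{\left(n \right)} = -42$ ($F{\left(n \right)} = -49 + 7 \cdot 1 = -49 + 7 = -42$)
$j = 0$ ($j = \frac{\left(-6\right) 0 \left(-21\right)}{8} = \frac{0 \left(-21\right)}{8} = \frac{1}{8} \cdot 0 = 0$)
$j + F{\left(-52 \right)} = 0 - 42 = -42$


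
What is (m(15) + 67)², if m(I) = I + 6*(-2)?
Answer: 4900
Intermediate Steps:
m(I) = -12 + I (m(I) = I - 12 = -12 + I)
(m(15) + 67)² = ((-12 + 15) + 67)² = (3 + 67)² = 70² = 4900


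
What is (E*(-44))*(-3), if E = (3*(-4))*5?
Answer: -7920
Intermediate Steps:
E = -60 (E = -12*5 = -60)
(E*(-44))*(-3) = -60*(-44)*(-3) = 2640*(-3) = -7920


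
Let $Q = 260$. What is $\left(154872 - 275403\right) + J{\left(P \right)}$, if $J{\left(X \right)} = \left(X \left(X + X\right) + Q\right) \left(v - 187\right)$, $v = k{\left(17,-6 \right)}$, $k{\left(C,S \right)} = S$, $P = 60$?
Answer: $-1560311$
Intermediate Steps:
$v = -6$
$J{\left(X \right)} = -50180 - 386 X^{2}$ ($J{\left(X \right)} = \left(X \left(X + X\right) + 260\right) \left(-6 - 187\right) = \left(X 2 X + 260\right) \left(-193\right) = \left(2 X^{2} + 260\right) \left(-193\right) = \left(260 + 2 X^{2}\right) \left(-193\right) = -50180 - 386 X^{2}$)
$\left(154872 - 275403\right) + J{\left(P \right)} = \left(154872 - 275403\right) - \left(50180 + 386 \cdot 60^{2}\right) = -120531 - 1439780 = -1560311$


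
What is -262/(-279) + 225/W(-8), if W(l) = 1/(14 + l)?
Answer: 376912/279 ≈ 1350.9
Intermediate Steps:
-262/(-279) + 225/W(-8) = -262/(-279) + 225/(1/(14 - 8)) = -262*(-1/279) + 225/(1/6) = 262/279 + 225/(⅙) = 262/279 + 225*6 = 262/279 + 1350 = 376912/279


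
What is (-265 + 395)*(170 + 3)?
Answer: 22490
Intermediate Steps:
(-265 + 395)*(170 + 3) = 130*173 = 22490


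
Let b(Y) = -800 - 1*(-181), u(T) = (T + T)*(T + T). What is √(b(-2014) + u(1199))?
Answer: 9*√70985 ≈ 2397.9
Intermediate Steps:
u(T) = 4*T² (u(T) = (2*T)*(2*T) = 4*T²)
b(Y) = -619 (b(Y) = -800 + 181 = -619)
√(b(-2014) + u(1199)) = √(-619 + 4*1199²) = √(-619 + 4*1437601) = √(-619 + 5750404) = √5749785 = 9*√70985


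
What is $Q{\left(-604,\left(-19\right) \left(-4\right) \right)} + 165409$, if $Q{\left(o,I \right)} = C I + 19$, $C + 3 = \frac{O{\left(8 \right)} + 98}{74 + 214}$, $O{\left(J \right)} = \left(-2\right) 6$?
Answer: $\frac{5948017}{36} \approx 1.6522 \cdot 10^{5}$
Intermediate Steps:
$O{\left(J \right)} = -12$
$C = - \frac{389}{144}$ ($C = -3 + \frac{-12 + 98}{74 + 214} = -3 + \frac{86}{288} = -3 + 86 \cdot \frac{1}{288} = -3 + \frac{43}{144} = - \frac{389}{144} \approx -2.7014$)
$Q{\left(o,I \right)} = 19 - \frac{389 I}{144}$ ($Q{\left(o,I \right)} = - \frac{389 I}{144} + 19 = 19 - \frac{389 I}{144}$)
$Q{\left(-604,\left(-19\right) \left(-4\right) \right)} + 165409 = \left(19 - \frac{389 \left(\left(-19\right) \left(-4\right)\right)}{144}\right) + 165409 = \left(19 - \frac{7391}{36}\right) + 165409 = - \frac{6707}{36} + 165409 = \frac{5948017}{36}$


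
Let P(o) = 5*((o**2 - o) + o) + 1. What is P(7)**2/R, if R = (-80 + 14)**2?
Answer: 1681/121 ≈ 13.893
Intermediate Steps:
R = 4356 (R = (-66)**2 = 4356)
P(o) = 1 + 5*o**2 (P(o) = 5*o**2 + 1 = 1 + 5*o**2)
P(7)**2/R = (1 + 5*7**2)**2/4356 = (1 + 5*49)**2*(1/4356) = (1 + 245)**2*(1/4356) = 246**2*(1/4356) = 60516*(1/4356) = 1681/121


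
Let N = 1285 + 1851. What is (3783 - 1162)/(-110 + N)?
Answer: 2621/3026 ≈ 0.86616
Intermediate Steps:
N = 3136
(3783 - 1162)/(-110 + N) = (3783 - 1162)/(-110 + 3136) = 2621/3026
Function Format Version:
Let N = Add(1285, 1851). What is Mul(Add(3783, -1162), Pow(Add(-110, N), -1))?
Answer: Rational(2621, 3026) ≈ 0.86616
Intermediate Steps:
N = 3136
Mul(Add(3783, -1162), Pow(Add(-110, N), -1)) = Mul(Add(3783, -1162), Pow(Add(-110, 3136), -1)) = Mul(2621, Pow(3026, -1)) = Mul(2621, Rational(1, 3026)) = Rational(2621, 3026)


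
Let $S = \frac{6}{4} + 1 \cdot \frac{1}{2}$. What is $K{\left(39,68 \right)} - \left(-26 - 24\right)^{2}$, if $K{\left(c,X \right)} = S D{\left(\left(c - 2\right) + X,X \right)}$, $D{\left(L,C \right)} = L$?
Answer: $-2290$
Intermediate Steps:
$S = 2$ ($S = 6 \cdot \frac{1}{4} + 1 \cdot \frac{1}{2} = \frac{3}{2} + \frac{1}{2} = 2$)
$K{\left(c,X \right)} = -4 + 2 X + 2 c$ ($K{\left(c,X \right)} = 2 \left(\left(c - 2\right) + X\right) = 2 \left(\left(-2 + c\right) + X\right) = 2 \left(-2 + X + c\right) = -4 + 2 X + 2 c$)
$K{\left(39,68 \right)} - \left(-26 - 24\right)^{2} = \left(-4 + 2 \cdot 68 + 2 \cdot 39\right) - \left(-26 - 24\right)^{2} = \left(-4 + 136 + 78\right) - \left(-50\right)^{2} = 210 - 2500 = -2290$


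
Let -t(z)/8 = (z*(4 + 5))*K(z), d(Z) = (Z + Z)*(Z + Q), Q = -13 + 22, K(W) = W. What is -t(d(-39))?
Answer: 394243200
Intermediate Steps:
Q = 9
d(Z) = 2*Z*(9 + Z) (d(Z) = (Z + Z)*(Z + 9) = (2*Z)*(9 + Z) = 2*Z*(9 + Z))
t(z) = -72*z² (t(z) = -8*z*(4 + 5)*z = -8*z*9*z = -8*9*z*z = -72*z²)
-t(d(-39)) = -(-72)*(2*(-39)*(9 - 39))² = -(-72)*(2*(-39)*(-30))² = -(-72)*2340² = -(-72)*5475600 = -1*(-394243200) = 394243200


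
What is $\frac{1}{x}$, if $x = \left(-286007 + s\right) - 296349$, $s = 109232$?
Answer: $- \frac{1}{473124} \approx -2.1136 \cdot 10^{-6}$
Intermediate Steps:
$x = -473124$ ($x = \left(-286007 + 109232\right) - 296349 = -176775 - 296349 = -473124$)
$\frac{1}{x} = \frac{1}{-473124} = - \frac{1}{473124}$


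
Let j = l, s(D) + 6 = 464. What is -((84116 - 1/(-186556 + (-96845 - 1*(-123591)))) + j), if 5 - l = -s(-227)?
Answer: -13516569991/159810 ≈ -84579.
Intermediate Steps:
s(D) = 458 (s(D) = -6 + 464 = 458)
l = 463 (l = 5 - (-1)*458 = 5 - 1*(-458) = 5 + 458 = 463)
j = 463
-((84116 - 1/(-186556 + (-96845 - 1*(-123591)))) + j) = -((84116 - 1/(-186556 + (-96845 - 1*(-123591)))) + 463) = -((84116 - 1/(-186556 + (-96845 + 123591))) + 463) = -((84116 - 1/(-186556 + 26746)) + 463) = -((84116 - 1/(-159810)) + 463) = -((84116 - 1*(-1/159810)) + 463) = -((84116 + 1/159810) + 463) = -(13442577961/159810 + 463) = -1*13516569991/159810 = -13516569991/159810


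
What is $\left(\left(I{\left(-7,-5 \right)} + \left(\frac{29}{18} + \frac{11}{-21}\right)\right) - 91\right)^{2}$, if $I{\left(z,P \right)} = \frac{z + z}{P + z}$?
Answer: $\frac{31259281}{3969} \approx 7875.9$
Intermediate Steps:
$I{\left(z,P \right)} = \frac{2 z}{P + z}$
$\left(\left(I{\left(-7,-5 \right)} + \left(\frac{29}{18} + \frac{11}{-21}\right)\right) - 91\right)^{2} = \left(\left(2 \left(-7\right) \frac{1}{-5 - 7} + \left(\frac{29}{18} + \frac{11}{-21}\right)\right) - 91\right)^{2} = \left(\left(2 \left(-7\right) \frac{1}{-12} + \left(29 \cdot \frac{1}{18} + 11 \left(- \frac{1}{21}\right)\right)\right) - 91\right)^{2} = \left(\left(2 \left(-7\right) \left(- \frac{1}{12}\right) + \left(\frac{29}{18} - \frac{11}{21}\right)\right) - 91\right)^{2} = \left(\left(\frac{7}{6} + \frac{137}{126}\right) - 91\right)^{2} = \left(\frac{142}{63} - 91\right)^{2} = \left(- \frac{5591}{63}\right)^{2} = \frac{31259281}{3969}$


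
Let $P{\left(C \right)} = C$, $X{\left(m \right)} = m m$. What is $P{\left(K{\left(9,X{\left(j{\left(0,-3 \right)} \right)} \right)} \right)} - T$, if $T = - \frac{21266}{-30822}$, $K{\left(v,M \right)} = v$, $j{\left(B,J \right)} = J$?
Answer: $\frac{128066}{15411} \approx 8.31$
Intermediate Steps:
$X{\left(m \right)} = m^{2}$
$T = \frac{10633}{15411}$ ($T = \left(-21266\right) \left(- \frac{1}{30822}\right) = \frac{10633}{15411} \approx 0.68996$)
$P{\left(K{\left(9,X{\left(j{\left(0,-3 \right)} \right)} \right)} \right)} - T = 9 - \frac{10633}{15411} = \frac{128066}{15411}$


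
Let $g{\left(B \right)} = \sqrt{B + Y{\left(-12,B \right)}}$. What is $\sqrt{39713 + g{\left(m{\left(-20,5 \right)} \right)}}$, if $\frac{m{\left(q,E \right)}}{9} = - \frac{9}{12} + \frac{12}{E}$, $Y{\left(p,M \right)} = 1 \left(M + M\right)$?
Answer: $\frac{\sqrt{3971300 + 90 \sqrt{55}}}{10} \approx 199.3$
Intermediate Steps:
$Y{\left(p,M \right)} = 2 M$ ($Y{\left(p,M \right)} = 1 \cdot 2 M = 2 M$)
$m{\left(q,E \right)} = - \frac{27}{4} + \frac{108}{E}$ ($m{\left(q,E \right)} = 9 \left(- \frac{9}{12} + \frac{12}{E}\right) = 9 \left(\left(-9\right) \frac{1}{12} + \frac{12}{E}\right) = 9 \left(- \frac{3}{4} + \frac{12}{E}\right) = - \frac{27}{4} + \frac{108}{E}$)
$g{\left(B \right)} = \sqrt{3} \sqrt{B}$ ($g{\left(B \right)} = \sqrt{B + 2 B} = \sqrt{3 B} = \sqrt{3} \sqrt{B}$)
$\sqrt{39713 + g{\left(m{\left(-20,5 \right)} \right)}} = \sqrt{39713 + \sqrt{3} \sqrt{- \frac{27}{4} + \frac{108}{5}}} = \sqrt{39713 + \sqrt{3} \sqrt{\frac{297}{20}}} = \sqrt{39713 + \sqrt{3} \frac{3 \sqrt{165}}{10}} = \sqrt{39713 + \frac{9 \sqrt{55}}{10}}$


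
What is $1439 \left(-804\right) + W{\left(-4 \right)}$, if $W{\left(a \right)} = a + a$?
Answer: $-1156964$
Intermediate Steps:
$W{\left(a \right)} = 2 a$
$1439 \left(-804\right) + W{\left(-4 \right)} = 1439 \left(-804\right) + 2 \left(-4\right) = -1156956 - 8 = -1156964$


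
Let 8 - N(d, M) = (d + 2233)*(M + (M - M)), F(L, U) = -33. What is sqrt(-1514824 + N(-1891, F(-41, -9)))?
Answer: I*sqrt(1503530) ≈ 1226.2*I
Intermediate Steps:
N(d, M) = 8 - M*(2233 + d) (N(d, M) = 8 - (d + 2233)*(M + (M - M)) = 8 - (2233 + d)*(M + 0) = 8 - (2233 + d)*M = 8 - M*(2233 + d))
sqrt(-1514824 + N(-1891, F(-41, -9))) = sqrt(-1514824 + (8 - 2233*(-33) - 1*(-33)*(-1891))) = sqrt(-1514824 + (8 + 73689 - 62403)) = sqrt(-1514824 + 11294) = sqrt(-1503530) = I*sqrt(1503530)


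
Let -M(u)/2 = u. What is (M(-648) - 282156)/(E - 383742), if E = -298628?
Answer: 28086/68237 ≈ 0.41159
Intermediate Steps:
M(u) = -2*u
(M(-648) - 282156)/(E - 383742) = (-2*(-648) - 282156)/(-298628 - 383742) = (1296 - 282156)/(-682370) = -280860*(-1/682370) = 28086/68237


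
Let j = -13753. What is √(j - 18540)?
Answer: I*√32293 ≈ 179.7*I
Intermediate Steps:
√(j - 18540) = √(-13753 - 18540) = √(-32293) = I*√32293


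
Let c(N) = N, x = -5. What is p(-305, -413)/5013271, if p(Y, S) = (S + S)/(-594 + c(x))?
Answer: 826/3002949329 ≈ 2.7506e-7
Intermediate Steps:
p(Y, S) = -2*S/599 (p(Y, S) = (S + S)/(-594 - 5) = (2*S)/(-599) = (2*S)*(-1/599) = -2*S/599)
p(-305, -413)/5013271 = -2/599*(-413)/5013271 = (826/599)*(1/5013271) = 826/3002949329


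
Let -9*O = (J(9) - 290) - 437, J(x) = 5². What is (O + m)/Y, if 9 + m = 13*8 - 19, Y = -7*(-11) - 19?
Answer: 77/29 ≈ 2.6552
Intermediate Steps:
J(x) = 25
Y = 58 (Y = 77 - 19 = 58)
m = 76 (m = -9 + (13*8 - 19) = -9 + (104 - 19) = -9 + 85 = 76)
O = 78 (O = -((25 - 290) - 437)/9 = -(-265 - 437)/9 = -⅑*(-702) = 78)
(O + m)/Y = (78 + 76)/58 = (1/58)*154 = 77/29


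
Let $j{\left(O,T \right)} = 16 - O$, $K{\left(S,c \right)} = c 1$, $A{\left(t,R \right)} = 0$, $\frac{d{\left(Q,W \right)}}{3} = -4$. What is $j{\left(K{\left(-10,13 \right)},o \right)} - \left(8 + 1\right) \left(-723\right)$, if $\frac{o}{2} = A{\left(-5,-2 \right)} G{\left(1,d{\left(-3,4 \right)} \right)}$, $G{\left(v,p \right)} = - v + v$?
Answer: $6510$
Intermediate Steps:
$d{\left(Q,W \right)} = -12$ ($d{\left(Q,W \right)} = 3 \left(-4\right) = -12$)
$G{\left(v,p \right)} = 0$
$K{\left(S,c \right)} = c$
$o = 0$ ($o = 2 \cdot 0 \cdot 0 = 2 \cdot 0 = 0$)
$j{\left(K{\left(-10,13 \right)},o \right)} - \left(8 + 1\right) \left(-723\right) = \left(16 - 13\right) - \left(8 + 1\right) \left(-723\right) = \left(16 - 13\right) - 9 \left(-723\right) = 3 - -6507 = 3 + 6507 = 6510$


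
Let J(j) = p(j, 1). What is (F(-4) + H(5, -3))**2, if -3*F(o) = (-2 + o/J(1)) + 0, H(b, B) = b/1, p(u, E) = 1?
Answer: 49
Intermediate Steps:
J(j) = 1
H(b, B) = b (H(b, B) = b*1 = b)
F(o) = 2/3 - o/3 (F(o) = -((-2 + o/1) + 0)/3 = -((-2 + o*1) + 0)/3 = -((-2 + o) + 0)/3 = -(-2 + o)/3 = 2/3 - o/3)
(F(-4) + H(5, -3))**2 = ((2/3 - 1/3*(-4)) + 5)**2 = ((2/3 + 4/3) + 5)**2 = (2 + 5)**2 = 7**2 = 49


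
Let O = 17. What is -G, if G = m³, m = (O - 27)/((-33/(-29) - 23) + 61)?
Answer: 195112/11697083 ≈ 0.016680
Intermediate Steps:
m = -58/227 (m = (17 - 27)/((-33/(-29) - 23) + 61) = -10/((-33*(-1/29) - 23) + 61) = -10/((33/29 - 23) + 61) = -10/(-634/29 + 61) = -10/1135/29 = -10*29/1135 = -58/227 ≈ -0.25551)
G = -195112/11697083 (G = (-58/227)³ = -195112/11697083 ≈ -0.016680)
-G = -1*(-195112/11697083) = 195112/11697083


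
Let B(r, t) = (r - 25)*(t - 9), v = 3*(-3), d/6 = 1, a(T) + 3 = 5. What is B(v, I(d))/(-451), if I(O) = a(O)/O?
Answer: -884/1353 ≈ -0.65336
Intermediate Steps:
a(T) = 2 (a(T) = -3 + 5 = 2)
d = 6 (d = 6*1 = 6)
v = -9
I(O) = 2/O
B(r, t) = (-25 + r)*(-9 + t)
B(v, I(d))/(-451) = (225 - 50/6 - 9*(-9) - 18/6)/(-451) = (225 - 50/6 + 81 - 18/6)*(-1/451) = (225 - 25*1/3 + 81 - 9*1/3)*(-1/451) = (225 - 25/3 + 81 - 3)*(-1/451) = (884/3)*(-1/451) = -884/1353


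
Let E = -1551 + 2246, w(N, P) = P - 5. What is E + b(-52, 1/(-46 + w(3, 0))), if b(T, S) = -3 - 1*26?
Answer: 666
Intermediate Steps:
w(N, P) = -5 + P
b(T, S) = -29 (b(T, S) = -3 - 26 = -29)
E = 695
E + b(-52, 1/(-46 + w(3, 0))) = 695 - 29 = 666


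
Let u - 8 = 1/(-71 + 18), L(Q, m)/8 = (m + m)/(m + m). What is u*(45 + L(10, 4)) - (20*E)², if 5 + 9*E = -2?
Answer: 14663/81 ≈ 181.02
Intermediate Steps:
E = -7/9 (E = -5/9 + (⅑)*(-2) = -5/9 - 2/9 = -7/9 ≈ -0.77778)
L(Q, m) = 8 (L(Q, m) = 8*((m + m)/(m + m)) = 8*((2*m)/((2*m))) = 8*((2*m)*(1/(2*m))) = 8*1 = 8)
u = 423/53 (u = 8 + 1/(-71 + 18) = 8 + 1/(-53) = 8 - 1/53 = 423/53 ≈ 7.9811)
u*(45 + L(10, 4)) - (20*E)² = 423*(45 + 8)/53 - (20*(-7/9))² = (423/53)*53 - (-140/9)² = 423 - 1*19600/81 = 423 - 19600/81 = 14663/81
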